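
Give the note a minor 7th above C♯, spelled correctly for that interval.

B

A seventh above C lands on the letter B.
A minor seventh spans 10 semitones, so C# moves to pitch class 11. On the letter B that is B.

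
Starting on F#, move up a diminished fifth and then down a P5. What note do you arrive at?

A diminished fifth up from F# is C (letter C, 6 semitones up).
A perfect fifth down from C is F (letter F, 7 semitones down).

F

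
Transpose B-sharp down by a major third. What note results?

G#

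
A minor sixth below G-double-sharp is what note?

A sixth below G lands on the letter B.
A minor sixth spans 8 semitones, so G## moves to pitch class 1. On the letter B that is B##.

B##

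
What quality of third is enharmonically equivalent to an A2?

An augmented second spans 3 semitones.
A third spanning 3 semitones is minor (the major third is 4).

minor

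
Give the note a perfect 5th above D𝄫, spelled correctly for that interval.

A fifth above D lands on the letter A.
A perfect fifth spans 7 semitones, so Dbb moves to pitch class 7. On the letter A that is Abb.

Abb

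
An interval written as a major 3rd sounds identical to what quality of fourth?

diminished

A major third spans 4 semitones.
A fourth spanning 4 semitones is diminished (the perfect fourth is 5).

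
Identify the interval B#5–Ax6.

major seventh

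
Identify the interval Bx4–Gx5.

Counting letters B–C–D–E–F–G gives a sixth.
B##→G## = 8 semitones, 1 narrower than the major sixth (9), so minor.

minor sixth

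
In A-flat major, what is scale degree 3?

C

Degree 3 takes the letter 2 steps above A, which is C.
In major, degree 3 sits 4 semitones above the tonic. Ab + 4 semitones is pitch class 0, spelled on C as C.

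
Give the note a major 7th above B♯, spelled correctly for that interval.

A##

B up a major seventh is A#, so the target letter is A.
From B#, a major seventh is 11 semitones up: A##.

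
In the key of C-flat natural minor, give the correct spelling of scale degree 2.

The Cb natural minor scale runs Cb Db Ebb Fb Gb Abb Bbb.
Degree 2 is Db.

Db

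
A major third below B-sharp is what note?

G#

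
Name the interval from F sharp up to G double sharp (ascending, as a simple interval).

augmented second

The letter names run F→G, a span of 1 letter step, so the interval is some kind of second.
F# to G## is 3 semitones. A major second is 2, so 3 makes it augmented.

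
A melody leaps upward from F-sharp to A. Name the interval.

minor third

Counting letters F–G–A gives a third.
F#→A = 3 semitones, 1 narrower than the major third (4), so minor.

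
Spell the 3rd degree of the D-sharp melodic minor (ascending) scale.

The D# melodic minor (ascending) scale runs D# E# F# G# A# B# C##.
Degree 3 is F#.

F#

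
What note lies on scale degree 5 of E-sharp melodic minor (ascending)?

The E# melodic minor (ascending) scale runs E# F## G# A# B# C## D##.
Degree 5 is B#.

B#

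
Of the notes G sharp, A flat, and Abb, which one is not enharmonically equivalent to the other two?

In 12-tone equal temperament, enharmonic equivalents share a pitch class. G# is pitch class 8; Ab is pitch class 8; Abb is pitch class 7.
G# and Ab share pitch class 8, while Abb is pitch class 7.

Abb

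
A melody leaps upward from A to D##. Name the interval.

Counting letters A–B–C–D gives a fourth.
A→D## = 7 semitones, 2 wider than the perfect fourth (5), so doubly augmented.

doubly augmented fourth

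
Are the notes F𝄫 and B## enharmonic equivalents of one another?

Two spellings are enharmonically equivalent only if they share a pitch class.
Here Fbb → 3, B## → 1; 1 ≠ 3, so they are not.

No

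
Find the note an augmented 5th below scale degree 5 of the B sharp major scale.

Scale degree 5 of B# major is F##.
An augmented fifth (8 semitones) below F## lands on the letter B, giving B.

B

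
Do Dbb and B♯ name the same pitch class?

Dbb is pitch class 0; B# is pitch class 0.
All spellings map to pitch class 0, so they are enharmonically equivalent.

Yes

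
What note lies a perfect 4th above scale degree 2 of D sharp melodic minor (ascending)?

A#

Scale degree 2 of D# melodic minor (ascending) is E#.
A perfect fourth (5 semitones) above E# lands on the letter A, giving A#.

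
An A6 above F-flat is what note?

F up a major sixth is D, so the target letter is D.
From Fb, an augmented sixth is 10 semitones up: D.

D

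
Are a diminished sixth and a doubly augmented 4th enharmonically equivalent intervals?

A diminished sixth spans 7 semitones; a doubly augmented fourth spans 7.
They are enharmonically equivalent.

Yes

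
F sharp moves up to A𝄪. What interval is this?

The letter names run F→A, a span of 2 letter steps, so the interval is some kind of third.
F# to A## is 5 semitones. A major third is 4, so 5 makes it augmented.

augmented third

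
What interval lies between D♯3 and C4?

Counting letters D–E–F–G–A–B–C gives a seventh.
D#→C = 9 semitones, 2 narrower than the major seventh (11), so diminished.

diminished seventh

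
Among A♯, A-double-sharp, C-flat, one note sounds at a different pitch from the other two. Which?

A#

In 12-tone equal temperament, enharmonic equivalents share a pitch class. A# is pitch class 10; A## is pitch class 11; Cb is pitch class 11.
A## and Cb share pitch class 11, while A# is pitch class 10.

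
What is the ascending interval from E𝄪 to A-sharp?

diminished fourth

The letter names run E→A, a span of 3 letter steps, so the interval is some kind of fourth.
E## to A# is 4 semitones. A perfect fourth is 5, so 4 makes it diminished.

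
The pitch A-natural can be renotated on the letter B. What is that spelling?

Bbb

A is pitch class 9. The letter B alone is pitch class 11.
To reach pitch class 9 from B requires an offset of -2 semitones, i.e. double flat: Bbb.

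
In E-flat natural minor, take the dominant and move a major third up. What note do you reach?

D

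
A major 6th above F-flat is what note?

Db

F up a major sixth is D, so the target letter is D.
From Fb, a major sixth is 9 semitones up: Db.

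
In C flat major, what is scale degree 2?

Db

Degree 2 takes the letter 1 step above C, which is D.
In major, degree 2 sits 2 semitones above the tonic. Cb + 2 semitones is pitch class 1, spelled on D as Db.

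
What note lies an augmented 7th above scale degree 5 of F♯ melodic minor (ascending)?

Scale degree 5 of F# melodic minor (ascending) is C#.
An augmented seventh (12 semitones) above C# lands on the letter B, giving B##.

B##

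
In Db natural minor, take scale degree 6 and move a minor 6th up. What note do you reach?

Scale degree 6 of Db natural minor is Bbb.
A minor sixth (8 semitones) above Bbb lands on the letter G, giving Gbb.

Gbb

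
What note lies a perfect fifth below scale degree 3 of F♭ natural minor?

Dbb

Scale degree 3 of Fb natural minor is Abb.
A perfect fifth (7 semitones) below Abb lands on the letter D, giving Dbb.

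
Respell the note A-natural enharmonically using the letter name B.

Bbb

Plain B sits 2 semitones above A, so on the letter B the same pitch needs a double flat: Bbb.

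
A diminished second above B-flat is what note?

B up a major second is C#, so the target letter is C.
From Bb, a diminished second is 0 semitones up: Cbb.

Cbb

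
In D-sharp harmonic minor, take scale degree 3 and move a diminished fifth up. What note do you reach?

C

Scale degree 3 of D# harmonic minor is F#.
A diminished fifth (6 semitones) above F# lands on the letter C, giving C.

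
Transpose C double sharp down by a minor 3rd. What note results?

A##

A third below C lands on the letter A.
A minor third spans 3 semitones, so C## moves to pitch class 11. On the letter A that is A##.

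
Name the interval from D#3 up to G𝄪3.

augmented fourth

The letter names run D→G, a span of 3 letter steps, so the interval is some kind of fourth.
D# to G## is 6 semitones. A perfect fourth is 5, so 6 makes it augmented.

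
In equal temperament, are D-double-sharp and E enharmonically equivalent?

Yes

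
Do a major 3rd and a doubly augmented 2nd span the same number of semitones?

A major third spans 4 semitones; a doubly augmented second spans 4.
They are enharmonically equivalent.

Yes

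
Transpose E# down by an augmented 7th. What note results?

F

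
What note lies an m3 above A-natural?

C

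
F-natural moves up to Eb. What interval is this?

Counting letters F–G–A–B–C–D–E gives a seventh.
F→Eb = 10 semitones, 1 narrower than the major seventh (11), so minor.

minor seventh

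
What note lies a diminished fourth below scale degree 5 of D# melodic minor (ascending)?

Scale degree 5 of D# melodic minor (ascending) is A#.
A diminished fourth (4 semitones) below A# lands on the letter E, giving E##.

E##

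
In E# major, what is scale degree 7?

The E# major scale runs E# F## G## A# B# C## D##.
Degree 7 is D##.

D##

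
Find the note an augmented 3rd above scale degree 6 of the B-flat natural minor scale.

Scale degree 6 of Bb natural minor is Gb.
An augmented third (5 semitones) above Gb lands on the letter B, giving B.

B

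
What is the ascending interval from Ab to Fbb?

diminished sixth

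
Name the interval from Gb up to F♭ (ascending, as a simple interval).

The letter names run G→F, a span of 6 letter steps, so the interval is some kind of seventh.
Gb to Fb is 10 semitones. A major seventh is 11, so 10 makes it minor.

minor seventh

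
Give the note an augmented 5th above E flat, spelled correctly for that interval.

A fifth above E lands on the letter B.
An augmented fifth spans 8 semitones, so Eb moves to pitch class 11. On the letter B that is B.

B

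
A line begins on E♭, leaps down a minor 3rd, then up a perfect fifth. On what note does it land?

G

A minor third down from Eb is C (letter C, 3 semitones down).
A perfect fifth up from C is G (letter G, 7 semitones up).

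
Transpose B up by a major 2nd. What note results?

C#

B up a major second is C#, so the target letter is C.
From B, a major second is 2 semitones up: C#.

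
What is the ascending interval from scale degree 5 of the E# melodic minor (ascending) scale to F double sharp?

perfect fifth

Scale degree 5 of E# melodic minor (ascending) is B#.
B# up to F##: letters B→F make it a fifth; 7 semitones makes it perfect.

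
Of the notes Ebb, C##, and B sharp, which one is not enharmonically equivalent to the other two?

B#

In 12-tone equal temperament, enharmonic equivalents share a pitch class. Ebb is pitch class 2; C## is pitch class 2; B# is pitch class 0.
Ebb and C## share pitch class 2, while B# is pitch class 0.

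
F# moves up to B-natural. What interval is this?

perfect fourth

Counting letters F–G–A–B gives a fourth.
F#→B = 5 semitones, exactly the perfect fourth.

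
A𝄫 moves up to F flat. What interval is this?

Counting letters A–B–C–D–E–F gives a sixth.
Abb→Fb = 9 semitones, exactly the major sixth.

major sixth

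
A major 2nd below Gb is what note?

G down a major second is F, so the target letter is F.
From Gb, a major second is 2 semitones down: Fb.

Fb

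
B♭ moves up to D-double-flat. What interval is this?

diminished third

Counting letters B–C–D gives a third.
Bb→Dbb = 2 semitones, 2 narrower than the major third (4), so diminished.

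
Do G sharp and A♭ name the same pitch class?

Yes

G# = pitch class 8 and Ab = pitch class 8 — the same pitch class, so they are enharmonic equivalents.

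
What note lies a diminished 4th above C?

Fb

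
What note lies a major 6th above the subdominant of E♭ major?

The subdominant of Eb major is Ab.
A major sixth (9 semitones) above Ab lands on the letter F, giving F.

F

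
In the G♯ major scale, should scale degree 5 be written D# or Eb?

Each scale degree takes a distinct letter name. Degree 5 of a scale on G must use the letter D.
D# and Eb are enharmonically the same pitch, but only D# uses the letter D, so it is the correct spelling here.

D#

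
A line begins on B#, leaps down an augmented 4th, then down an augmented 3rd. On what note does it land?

An augmented fourth down from B# is F# (letter F, 6 semitones down).
An augmented third down from F# is Db (letter D, 5 semitones down).

Db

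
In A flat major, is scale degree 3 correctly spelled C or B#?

Each scale degree takes a distinct letter name. Degree 3 of a scale on A must use the letter C.
C and B# are enharmonically the same pitch, but only C uses the letter C, so it is the correct spelling here.

C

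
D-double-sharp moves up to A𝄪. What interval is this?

The letter names run D→A, a span of 4 letter steps, so the interval is some kind of fifth.
D## to A## is 7 semitones. A perfect fifth is 7, so 7 makes it perfect.

perfect fifth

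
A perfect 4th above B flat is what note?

Eb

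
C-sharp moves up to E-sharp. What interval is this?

major third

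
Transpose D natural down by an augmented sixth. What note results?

A sixth below D lands on the letter F.
An augmented sixth spans 10 semitones, so D moves to pitch class 4. On the letter F that is Fb.

Fb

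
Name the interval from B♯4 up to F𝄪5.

perfect fifth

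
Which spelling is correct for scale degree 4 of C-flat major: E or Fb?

Each scale degree takes a distinct letter name. Degree 4 of a scale on C must use the letter F.
Fb and E are enharmonically the same pitch, but only Fb uses the letter F, so it is the correct spelling here.

Fb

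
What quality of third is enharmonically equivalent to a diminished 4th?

A diminished fourth spans 4 semitones.
A third spanning 4 semitones is major (the major third is 4).

major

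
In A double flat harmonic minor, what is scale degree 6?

Degree 6 takes the letter 5 steps above A, which is F.
In harmonic minor, degree 6 sits 8 semitones above the tonic. Abb + 8 semitones is pitch class 3, spelled on F as Fbb.

Fbb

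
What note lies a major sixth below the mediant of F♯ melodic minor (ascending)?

C

The mediant of F# melodic minor (ascending) is A.
A major sixth (9 semitones) below A lands on the letter C, giving C.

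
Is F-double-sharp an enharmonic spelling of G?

Yes

F## is pitch class 7; G is pitch class 7.
All spellings map to pitch class 7, so they are enharmonically equivalent.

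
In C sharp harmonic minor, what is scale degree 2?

D#

Degree 2 takes the letter 1 step above C, which is D.
In harmonic minor, degree 2 sits 2 semitones above the tonic. C# + 2 semitones is pitch class 3, spelled on D as D#.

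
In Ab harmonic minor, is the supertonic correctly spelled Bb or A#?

Each scale degree takes a distinct letter name. Degree 2 of a scale on A must use the letter B.
Bb and A# are enharmonically the same pitch, but only Bb uses the letter B, so it is the correct spelling here.

Bb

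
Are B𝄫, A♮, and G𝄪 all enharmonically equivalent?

Bbb is pitch class 9; A is pitch class 9; G## is pitch class 9.
All spellings map to pitch class 9, so they are enharmonically equivalent.

Yes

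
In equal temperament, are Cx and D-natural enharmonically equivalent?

C## = pitch class 2 and D = pitch class 2 — the same pitch class, so they are enharmonic equivalents.

Yes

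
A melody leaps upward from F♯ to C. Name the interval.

diminished fifth

The letter names run F→C, a span of 4 letter steps, so the interval is some kind of fifth.
F# to C is 6 semitones. A perfect fifth is 7, so 6 makes it diminished.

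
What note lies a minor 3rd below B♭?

G

A third below B lands on the letter G.
A minor third spans 3 semitones, so Bb moves to pitch class 7. On the letter G that is G.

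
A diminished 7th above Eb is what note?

E up a major seventh is D#, so the target letter is D.
From Eb, a diminished seventh is 9 semitones up: Dbb.

Dbb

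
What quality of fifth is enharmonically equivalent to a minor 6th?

augmented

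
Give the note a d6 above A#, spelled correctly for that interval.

F

A up a major sixth is F#, so the target letter is F.
From A#, a diminished sixth is 7 semitones up: F.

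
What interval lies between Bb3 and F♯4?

augmented fifth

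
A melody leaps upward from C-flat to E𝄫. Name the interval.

minor third

The letter names run C→E, a span of 2 letter steps, so the interval is some kind of third.
Cb to Ebb is 3 semitones. A major third is 4, so 3 makes it minor.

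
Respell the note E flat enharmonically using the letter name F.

Fbb

Eb is pitch class 3. The letter F alone is pitch class 5.
To reach pitch class 3 from F requires an offset of -2 semitones, i.e. double flat: Fbb.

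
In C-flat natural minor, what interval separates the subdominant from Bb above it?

augmented fourth

The subdominant of Cb natural minor is Fb.
Fb up to Bb: letters F→B make it a fourth; 6 semitones makes it augmented.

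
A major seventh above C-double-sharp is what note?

B##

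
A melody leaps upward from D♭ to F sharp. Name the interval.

augmented third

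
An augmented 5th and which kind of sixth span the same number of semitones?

minor

An augmented fifth spans 8 semitones.
A sixth spanning 8 semitones is minor (the major sixth is 9).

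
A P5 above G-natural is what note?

D

A fifth above G lands on the letter D.
A perfect fifth spans 7 semitones, so G moves to pitch class 2. On the letter D that is D.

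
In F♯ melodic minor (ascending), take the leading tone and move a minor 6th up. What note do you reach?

C#

The leading tone of F# melodic minor (ascending) is E#.
A minor sixth (8 semitones) above E# lands on the letter C, giving C#.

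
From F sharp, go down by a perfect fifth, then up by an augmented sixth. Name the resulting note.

G##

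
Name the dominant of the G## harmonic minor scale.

Degree 5 takes the letter 4 steps above G, which is D.
In harmonic minor, degree 5 sits 7 semitones above the tonic. G## + 7 semitones is pitch class 4, spelled on D as D##.

D##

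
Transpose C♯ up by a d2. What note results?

A second above C lands on the letter D.
A diminished second spans 0 semitones, so C# moves to pitch class 1. On the letter D that is Db.

Db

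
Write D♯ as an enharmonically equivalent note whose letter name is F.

Fbb

D# is pitch class 3. The letter F alone is pitch class 5.
To reach pitch class 3 from F requires an offset of -2 semitones, i.e. double flat: Fbb.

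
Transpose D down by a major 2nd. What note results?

D down a major second is C, so the target letter is C.
From D, a major second is 2 semitones down: C.

C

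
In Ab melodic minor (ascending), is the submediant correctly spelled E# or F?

F

Each scale degree takes a distinct letter name. Degree 6 of a scale on A must use the letter F.
F and E# are enharmonically the same pitch, but only F uses the letter F, so it is the correct spelling here.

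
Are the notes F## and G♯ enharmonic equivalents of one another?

No

Two spellings are enharmonically equivalent only if they share a pitch class.
Here F## → 7, G# → 8; 7 ≠ 8, so they are not.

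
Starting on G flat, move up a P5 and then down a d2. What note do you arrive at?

A perfect fifth up from Gb is Db (letter D, 7 semitones up).
A diminished second down from Db is C# (letter C, 0 semitones down).

C#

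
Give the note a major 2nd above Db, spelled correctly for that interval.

A second above D lands on the letter E.
A major second spans 2 semitones, so Db moves to pitch class 3. On the letter E that is Eb.

Eb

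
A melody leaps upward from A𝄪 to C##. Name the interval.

Counting letters A–B–C gives a third.
A##→C## = 3 semitones, 1 narrower than the major third (4), so minor.

minor third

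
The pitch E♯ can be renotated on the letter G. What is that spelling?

Gbb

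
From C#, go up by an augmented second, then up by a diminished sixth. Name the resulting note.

An augmented second up from C# is D## (letter D, 3 semitones up).
A diminished sixth up from D## is B (letter B, 7 semitones up).

B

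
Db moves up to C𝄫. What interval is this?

Counting letters D–E–F–G–A–B–C gives a seventh.
Db→Cbb = 9 semitones, 2 narrower than the major seventh (11), so diminished.

diminished seventh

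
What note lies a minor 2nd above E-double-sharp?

F##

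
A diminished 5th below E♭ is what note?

A

A fifth below E lands on the letter A.
A diminished fifth spans 6 semitones, so Eb moves to pitch class 9. On the letter A that is A.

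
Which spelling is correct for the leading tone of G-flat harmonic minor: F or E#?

F

Each scale degree takes a distinct letter name. Degree 7 of a scale on G must use the letter F.
F and E# are enharmonically the same pitch, but only F uses the letter F, so it is the correct spelling here.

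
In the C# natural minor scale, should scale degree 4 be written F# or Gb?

Each scale degree takes a distinct letter name. Degree 4 of a scale on C must use the letter F.
F# and Gb are enharmonically the same pitch, but only F# uses the letter F, so it is the correct spelling here.

F#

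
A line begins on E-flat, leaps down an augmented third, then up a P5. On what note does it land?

Gbb

An augmented third down from Eb is Cbb (letter C, 5 semitones down).
A perfect fifth up from Cbb is Gbb (letter G, 7 semitones up).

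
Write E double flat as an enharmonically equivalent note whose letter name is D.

Ebb is pitch class 2. The letter D alone is pitch class 2.
Pitch class 2 on D needs no accidental: D.

D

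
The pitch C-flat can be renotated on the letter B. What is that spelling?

B

Plain B sits at the same pitch as Cb, so on the letter B the same pitch needs a natural: B.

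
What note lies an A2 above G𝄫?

A second above G lands on the letter A.
An augmented second spans 3 semitones, so Gbb moves to pitch class 8. On the letter A that is Ab.

Ab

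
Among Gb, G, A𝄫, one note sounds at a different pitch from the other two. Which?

In 12-tone equal temperament, enharmonic equivalents share a pitch class. Gb is pitch class 6; G is pitch class 7; Abb is pitch class 7.
G and Abb share pitch class 7, while Gb is pitch class 6.

Gb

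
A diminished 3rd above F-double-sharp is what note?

A

F up a major third is A, so the target letter is A.
From F##, a diminished third is 2 semitones up: A.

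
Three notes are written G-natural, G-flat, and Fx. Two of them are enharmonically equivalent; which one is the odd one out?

Gb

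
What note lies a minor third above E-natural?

E up a major third is G#, so the target letter is G.
From E, a minor third is 3 semitones up: G.

G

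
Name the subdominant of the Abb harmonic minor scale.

Degree 4 takes the letter 3 steps above A, which is D.
In harmonic minor, degree 4 sits 5 semitones above the tonic. Abb + 5 semitones is pitch class 0, spelled on D as Dbb.

Dbb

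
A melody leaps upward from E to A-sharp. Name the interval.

augmented fourth

The letter names run E→A, a span of 3 letter steps, so the interval is some kind of fourth.
E to A# is 6 semitones. A perfect fourth is 5, so 6 makes it augmented.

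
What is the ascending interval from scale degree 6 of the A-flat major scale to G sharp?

augmented second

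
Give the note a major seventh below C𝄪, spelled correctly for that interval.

A seventh below C lands on the letter D.
A major seventh spans 11 semitones, so C## moves to pitch class 3. On the letter D that is D#.

D#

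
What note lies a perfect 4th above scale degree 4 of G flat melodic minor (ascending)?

Fb

Scale degree 4 of Gb melodic minor (ascending) is Cb.
A perfect fourth (5 semitones) above Cb lands on the letter F, giving Fb.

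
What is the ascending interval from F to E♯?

augmented seventh

Counting letters F–G–A–B–C–D–E gives a seventh.
F→E# = 12 semitones, 1 wider than the major seventh (11), so augmented.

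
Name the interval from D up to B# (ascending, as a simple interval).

The letter names run D→B, a span of 5 letter steps, so the interval is some kind of sixth.
D to B# is 10 semitones. A major sixth is 9, so 10 makes it augmented.

augmented sixth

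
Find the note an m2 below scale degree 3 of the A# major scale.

Scale degree 3 of A# major is C##.
A minor second (1 semitone) below C## lands on the letter B, giving B##.

B##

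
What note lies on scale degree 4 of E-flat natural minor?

The Eb natural minor scale runs Eb F Gb Ab Bb Cb Db.
Degree 4 is Ab.

Ab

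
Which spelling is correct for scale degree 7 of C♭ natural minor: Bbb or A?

Bbb

Each scale degree takes a distinct letter name. Degree 7 of a scale on C must use the letter B.
Bbb and A are enharmonically the same pitch, but only Bbb uses the letter B, so it is the correct spelling here.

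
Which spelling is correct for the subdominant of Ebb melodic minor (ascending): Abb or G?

Abb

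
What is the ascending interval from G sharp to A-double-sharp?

augmented second

Counting letters G–A gives a second.
G#→A## = 3 semitones, 1 wider than the major second (2), so augmented.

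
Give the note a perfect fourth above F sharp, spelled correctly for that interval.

F up a perfect fourth is Bb, so the target letter is B.
From F#, a perfect fourth is 5 semitones up: B.

B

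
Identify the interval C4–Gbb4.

Counting letters C–D–E–F–G gives a fifth.
C→Gbb = 5 semitones, 2 narrower than the perfect fifth (7), so doubly diminished.

doubly diminished fifth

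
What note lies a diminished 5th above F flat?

Cbb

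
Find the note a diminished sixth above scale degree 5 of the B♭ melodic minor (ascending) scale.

Dbb

Scale degree 5 of Bb melodic minor (ascending) is F.
A diminished sixth (7 semitones) above F lands on the letter D, giving Dbb.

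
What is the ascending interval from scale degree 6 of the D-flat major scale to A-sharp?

Scale degree 6 of Db major is Bb.
Bb up to A#: letters B→A make it a seventh; 12 semitones makes it augmented.

augmented seventh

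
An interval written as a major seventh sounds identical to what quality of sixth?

doubly augmented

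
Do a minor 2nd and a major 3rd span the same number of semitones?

No

A minor second spans 1 semitone; a major third spans 4.
The spans differ, so they are not enharmonic equivalents.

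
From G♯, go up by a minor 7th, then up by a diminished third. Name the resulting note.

Ab

A minor seventh up from G# is F# (letter F, 10 semitones up).
A diminished third up from F# is Ab (letter A, 2 semitones up).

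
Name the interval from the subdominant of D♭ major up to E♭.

major sixth

The subdominant of Db major is Gb.
Gb up to Eb: letters G→E make it a sixth; 9 semitones makes it major.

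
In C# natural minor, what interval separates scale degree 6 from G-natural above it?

Scale degree 6 of C# natural minor is A.
A up to G: letters A→G make it a seventh; 10 semitones makes it minor.

minor seventh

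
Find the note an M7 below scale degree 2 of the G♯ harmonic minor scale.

B

Scale degree 2 of G# harmonic minor is A#.
A major seventh (11 semitones) below A# lands on the letter B, giving B.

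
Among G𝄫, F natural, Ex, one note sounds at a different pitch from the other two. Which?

E##

In 12-tone equal temperament, enharmonic equivalents share a pitch class. Gbb is pitch class 5; F is pitch class 5; E## is pitch class 6.
Gbb and F share pitch class 5, while E## is pitch class 6.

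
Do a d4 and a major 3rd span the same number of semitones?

Yes

A diminished fourth spans 4 semitones; a major third spans 4.
They are enharmonically equivalent.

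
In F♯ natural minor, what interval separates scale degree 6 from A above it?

Scale degree 6 of F# natural minor is D.
D up to A: letters D→A make it a fifth; 7 semitones makes it perfect.

perfect fifth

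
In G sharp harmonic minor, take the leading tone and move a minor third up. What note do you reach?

A#

The leading tone of G# harmonic minor is F##.
A minor third (3 semitones) above F## lands on the letter A, giving A#.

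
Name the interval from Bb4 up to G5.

major sixth

Counting letters B–C–D–E–F–G gives a sixth.
Bb→G = 9 semitones, exactly the major sixth.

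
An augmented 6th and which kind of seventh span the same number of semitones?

An augmented sixth spans 10 semitones.
A seventh spanning 10 semitones is minor (the major seventh is 11).

minor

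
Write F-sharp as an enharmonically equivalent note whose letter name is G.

F# is pitch class 6. The letter G alone is pitch class 7.
To reach pitch class 6 from G requires an offset of -1 semitone, i.e. flat: Gb.

Gb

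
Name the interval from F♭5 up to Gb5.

major second

The letter names run F→G, a span of 1 letter step, so the interval is some kind of second.
Fb to Gb is 2 semitones. A major second is 2, so 2 makes it major.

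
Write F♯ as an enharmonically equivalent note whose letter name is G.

Gb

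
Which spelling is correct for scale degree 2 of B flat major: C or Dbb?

C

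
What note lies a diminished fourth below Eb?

A fourth below E lands on the letter B.
A diminished fourth spans 4 semitones, so Eb moves to pitch class 11. On the letter B that is B.

B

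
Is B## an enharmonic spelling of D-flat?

B## = pitch class 1 and Db = pitch class 1 — the same pitch class, so they are enharmonic equivalents.

Yes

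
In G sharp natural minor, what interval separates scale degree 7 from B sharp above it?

augmented fourth

Scale degree 7 of G# natural minor is F#.
F# up to B#: letters F→B make it a fourth; 6 semitones makes it augmented.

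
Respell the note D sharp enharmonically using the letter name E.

Eb

Plain E sits 1 semitone above D#, so on the letter E the same pitch needs a flat: Eb.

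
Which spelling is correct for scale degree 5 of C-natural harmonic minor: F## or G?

G

Each scale degree takes a distinct letter name. Degree 5 of a scale on C must use the letter G.
G and F## are enharmonically the same pitch, but only G uses the letter G, so it is the correct spelling here.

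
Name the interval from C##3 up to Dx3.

major second

Counting letters C–D gives a second.
C##→D## = 2 semitones, exactly the major second.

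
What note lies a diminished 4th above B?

Eb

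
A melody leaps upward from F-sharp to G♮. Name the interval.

minor second

The letter names run F→G, a span of 1 letter step, so the interval is some kind of second.
F# to G is 1 semitone. A major second is 2, so 1 makes it minor.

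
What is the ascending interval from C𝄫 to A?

The letter names run C→A, a span of 5 letter steps, so the interval is some kind of sixth.
Cbb to A is 11 semitones. A major sixth is 9, so 11 makes it doubly augmented.

doubly augmented sixth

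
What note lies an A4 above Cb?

A fourth above C lands on the letter F.
An augmented fourth spans 6 semitones, so Cb moves to pitch class 5. On the letter F that is F.

F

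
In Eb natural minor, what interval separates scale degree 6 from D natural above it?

augmented second

Scale degree 6 of Eb natural minor is Cb.
Cb up to D: letters C→D make it a second; 3 semitones makes it augmented.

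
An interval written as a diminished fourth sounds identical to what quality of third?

major

A diminished fourth spans 4 semitones.
A third spanning 4 semitones is major (the major third is 4).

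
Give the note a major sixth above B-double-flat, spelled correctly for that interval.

A sixth above B lands on the letter G.
A major sixth spans 9 semitones, so Bbb moves to pitch class 6. On the letter G that is Gb.

Gb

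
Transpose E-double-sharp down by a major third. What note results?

A third below E lands on the letter C.
A major third spans 4 semitones, so E## moves to pitch class 2. On the letter C that is C##.

C##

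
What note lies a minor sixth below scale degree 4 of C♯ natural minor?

Scale degree 4 of C# natural minor is F#.
A minor sixth (8 semitones) below F# lands on the letter A, giving A#.

A#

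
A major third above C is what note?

E

A third above C lands on the letter E.
A major third spans 4 semitones, so C moves to pitch class 4. On the letter E that is E.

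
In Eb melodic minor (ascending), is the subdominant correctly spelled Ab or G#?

Ab

Each scale degree takes a distinct letter name. Degree 4 of a scale on E must use the letter A.
Ab and G# are enharmonically the same pitch, but only Ab uses the letter A, so it is the correct spelling here.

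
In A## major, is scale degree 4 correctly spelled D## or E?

Each scale degree takes a distinct letter name. Degree 4 of a scale on A must use the letter D.
D## and E are enharmonically the same pitch, but only D## uses the letter D, so it is the correct spelling here.

D##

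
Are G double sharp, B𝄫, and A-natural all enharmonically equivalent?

Yes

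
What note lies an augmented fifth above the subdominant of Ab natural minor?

A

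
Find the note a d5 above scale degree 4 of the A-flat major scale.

Abb

Scale degree 4 of Ab major is Db.
A diminished fifth (6 semitones) above Db lands on the letter A, giving Abb.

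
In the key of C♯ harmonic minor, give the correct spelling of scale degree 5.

G#

The C# harmonic minor scale runs C# D# E F# G# A B#.
Degree 5 is G#.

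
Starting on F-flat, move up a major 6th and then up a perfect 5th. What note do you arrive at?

A major sixth up from Fb is Db (letter D, 9 semitones up).
A perfect fifth up from Db is Ab (letter A, 7 semitones up).

Ab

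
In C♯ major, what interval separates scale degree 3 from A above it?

Scale degree 3 of C# major is E#.
E# up to A: letters E→A make it a fourth; 4 semitones makes it diminished.

diminished fourth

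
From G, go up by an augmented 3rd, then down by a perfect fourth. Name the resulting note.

F##

An augmented third up from G is B# (letter B, 5 semitones up).
A perfect fourth down from B# is F## (letter F, 5 semitones down).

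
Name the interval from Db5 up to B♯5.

doubly augmented sixth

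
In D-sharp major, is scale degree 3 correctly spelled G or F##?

Each scale degree takes a distinct letter name. Degree 3 of a scale on D must use the letter F.
F## and G are enharmonically the same pitch, but only F## uses the letter F, so it is the correct spelling here.

F##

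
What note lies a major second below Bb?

Ab

A second below B lands on the letter A.
A major second spans 2 semitones, so Bb moves to pitch class 8. On the letter A that is Ab.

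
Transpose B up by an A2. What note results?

A second above B lands on the letter C.
An augmented second spans 3 semitones, so B moves to pitch class 2. On the letter C that is C##.

C##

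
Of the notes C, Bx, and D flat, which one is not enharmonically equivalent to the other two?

C

In 12-tone equal temperament, enharmonic equivalents share a pitch class. C is pitch class 0; B## is pitch class 1; Db is pitch class 1.
B## and Db share pitch class 1, while C is pitch class 0.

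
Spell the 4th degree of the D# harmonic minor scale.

Degree 4 takes the letter 3 steps above D, which is G.
In harmonic minor, degree 4 sits 5 semitones above the tonic. D# + 5 semitones is pitch class 8, spelled on G as G#.

G#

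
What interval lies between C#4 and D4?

minor second

Counting letters C–D gives a second.
C#→D = 1 semitone, 1 narrower than the major second (2), so minor.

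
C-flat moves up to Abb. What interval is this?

The letter names run C→A, a span of 5 letter steps, so the interval is some kind of sixth.
Cb to Abb is 8 semitones. A major sixth is 9, so 8 makes it minor.

minor sixth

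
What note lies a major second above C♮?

C up a major second is D, so the target letter is D.
From C, a major second is 2 semitones up: D.

D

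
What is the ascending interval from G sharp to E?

Counting letters G–A–B–C–D–E gives a sixth.
G#→E = 8 semitones, 1 narrower than the major sixth (9), so minor.

minor sixth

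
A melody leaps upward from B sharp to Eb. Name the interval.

doubly diminished fourth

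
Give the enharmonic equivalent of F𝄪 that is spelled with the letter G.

G

F## is pitch class 7. The letter G alone is pitch class 7.
Pitch class 7 on G needs no accidental: G.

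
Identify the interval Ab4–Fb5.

minor sixth

Counting letters A–B–C–D–E–F gives a sixth.
Ab→Fb = 8 semitones, 1 narrower than the major sixth (9), so minor.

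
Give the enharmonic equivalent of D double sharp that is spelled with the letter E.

E

D## is pitch class 4. The letter E alone is pitch class 4.
Pitch class 4 on E needs no accidental: E.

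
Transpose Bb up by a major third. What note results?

D

A third above B lands on the letter D.
A major third spans 4 semitones, so Bb moves to pitch class 2. On the letter D that is D.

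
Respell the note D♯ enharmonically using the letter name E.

Plain E sits 1 semitone above D#, so on the letter E the same pitch needs a flat: Eb.

Eb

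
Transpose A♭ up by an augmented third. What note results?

A up a major third is C#, so the target letter is C.
From Ab, an augmented third is 5 semitones up: C#.

C#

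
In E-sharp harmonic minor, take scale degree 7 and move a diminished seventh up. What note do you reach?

C#

Scale degree 7 of E# harmonic minor is D##.
A diminished seventh (9 semitones) above D## lands on the letter C, giving C#.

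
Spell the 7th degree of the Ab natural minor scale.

Gb

Degree 7 takes the letter 6 steps above A, which is G.
In natural minor, degree 7 sits 10 semitones above the tonic. Ab + 10 semitones is pitch class 6, spelled on G as Gb.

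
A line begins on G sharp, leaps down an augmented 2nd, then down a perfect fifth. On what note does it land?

An augmented second down from G# is F (letter F, 3 semitones down).
A perfect fifth down from F is Bb (letter B, 7 semitones down).

Bb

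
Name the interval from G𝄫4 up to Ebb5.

major sixth

The letter names run G→E, a span of 5 letter steps, so the interval is some kind of sixth.
Gbb to Ebb is 9 semitones. A major sixth is 9, so 9 makes it major.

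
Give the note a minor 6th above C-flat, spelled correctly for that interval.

Abb

C up a major sixth is A, so the target letter is A.
From Cb, a minor sixth is 8 semitones up: Abb.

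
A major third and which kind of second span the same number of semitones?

doubly augmented

A major third spans 4 semitones.
A second spanning 4 semitones is doubly augmented (the major second is 2).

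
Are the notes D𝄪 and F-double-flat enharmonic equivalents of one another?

No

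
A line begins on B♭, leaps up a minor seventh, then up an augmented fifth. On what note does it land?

E

A minor seventh up from Bb is Ab (letter A, 10 semitones up).
An augmented fifth up from Ab is E (letter E, 8 semitones up).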